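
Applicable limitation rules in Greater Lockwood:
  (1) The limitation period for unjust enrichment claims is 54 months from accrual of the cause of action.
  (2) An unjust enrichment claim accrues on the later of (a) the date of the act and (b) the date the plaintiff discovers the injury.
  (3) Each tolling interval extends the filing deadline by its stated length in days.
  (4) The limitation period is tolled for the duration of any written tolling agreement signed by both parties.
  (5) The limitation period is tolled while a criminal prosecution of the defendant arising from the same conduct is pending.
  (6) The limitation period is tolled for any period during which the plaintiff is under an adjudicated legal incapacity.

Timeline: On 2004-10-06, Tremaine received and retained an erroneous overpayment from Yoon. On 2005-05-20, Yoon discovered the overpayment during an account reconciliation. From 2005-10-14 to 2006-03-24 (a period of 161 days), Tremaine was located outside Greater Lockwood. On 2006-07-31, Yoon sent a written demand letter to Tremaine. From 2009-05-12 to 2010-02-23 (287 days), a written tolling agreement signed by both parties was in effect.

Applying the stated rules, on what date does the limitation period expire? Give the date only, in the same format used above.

2010-09-03

The claim accrued on 2005-05-20 — the later of the 2004-10-06 act and the 2005-05-20 discovery.
54 months from 2005-05-20 is 2009-11-20.
The period was tolled for 287 days by the written tolling agreement (2009-05-12 to 2010-02-23), pushing the deadline to 2010-09-03.
No stated provision tolls the period for the defendant's absence, so the interval from 2005-10-14 to 2006-03-24 has no effect on the deadline.
Nothing else in the chronology tolls or restarts the period.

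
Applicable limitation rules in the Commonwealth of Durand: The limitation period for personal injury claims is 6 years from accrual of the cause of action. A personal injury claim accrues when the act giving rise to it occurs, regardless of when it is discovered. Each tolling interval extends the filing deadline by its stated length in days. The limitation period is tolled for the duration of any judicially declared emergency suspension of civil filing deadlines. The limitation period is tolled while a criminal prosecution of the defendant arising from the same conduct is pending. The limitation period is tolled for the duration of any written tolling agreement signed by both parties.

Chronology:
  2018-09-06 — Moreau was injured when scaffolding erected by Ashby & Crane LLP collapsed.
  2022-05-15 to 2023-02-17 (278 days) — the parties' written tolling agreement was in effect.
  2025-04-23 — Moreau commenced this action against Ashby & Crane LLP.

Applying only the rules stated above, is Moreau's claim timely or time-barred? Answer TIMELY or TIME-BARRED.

TIMELY

The cause of action accrued on 2018-09-06, the date of the act.
6 years from 2018-09-06 is 2024-09-06.
The written tolling agreement from 2022-05-15 to 2023-02-17 tolled the period for 278 days, extending the deadline to 2025-06-11.
Moreau filed on 2025-04-23, before the 2025-06-11 deadline, so the action is timely.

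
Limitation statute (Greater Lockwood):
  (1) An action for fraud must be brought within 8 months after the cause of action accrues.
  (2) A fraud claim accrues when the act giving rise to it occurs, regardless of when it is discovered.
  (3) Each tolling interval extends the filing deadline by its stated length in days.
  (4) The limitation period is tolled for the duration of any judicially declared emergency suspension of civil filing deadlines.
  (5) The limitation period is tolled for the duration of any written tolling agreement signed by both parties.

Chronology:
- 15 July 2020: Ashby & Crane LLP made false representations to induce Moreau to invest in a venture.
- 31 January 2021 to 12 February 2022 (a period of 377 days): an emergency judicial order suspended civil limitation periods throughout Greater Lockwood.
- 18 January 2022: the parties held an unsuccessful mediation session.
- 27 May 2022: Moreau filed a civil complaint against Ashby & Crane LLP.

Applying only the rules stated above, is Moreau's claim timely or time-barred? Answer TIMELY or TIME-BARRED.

The cause of action accrued on 15 July 2020, the date of the act.
Adding the 8 months base period to 15 July 2020 gives a deadline of 15 March 2021, before any tolling.
The emergency suspension of filing deadlines from 31 January 2021 to 12 February 2022 tolled the period for 377 days, extending the deadline to 27 March 2022.
None of the other events listed affects the running of the period under the stated rules.
The 27 May 2022 filing falls after the 27 March 2022 deadline; the claim is time-barred.

TIME-BARRED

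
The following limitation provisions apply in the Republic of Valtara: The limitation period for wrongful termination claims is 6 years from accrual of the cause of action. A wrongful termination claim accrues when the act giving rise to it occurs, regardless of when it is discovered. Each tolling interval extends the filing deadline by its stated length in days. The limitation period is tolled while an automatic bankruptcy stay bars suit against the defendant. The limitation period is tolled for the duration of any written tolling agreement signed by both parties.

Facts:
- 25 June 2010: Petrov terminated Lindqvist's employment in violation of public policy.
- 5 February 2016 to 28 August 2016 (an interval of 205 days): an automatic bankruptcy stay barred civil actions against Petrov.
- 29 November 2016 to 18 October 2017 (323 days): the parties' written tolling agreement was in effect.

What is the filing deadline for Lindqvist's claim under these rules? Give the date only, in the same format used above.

5 December 2017

The cause of action accrued on 25 June 2010, the date of the act.
The untolled deadline — 6 years after 25 June 2010 — is 25 June 2016.
The automatic bankruptcy stay from 5 February 2016 to 28 August 2016 tolled the period for 205 days, extending the deadline to 16 January 2017.
Because the written tolling agreement ran from 29 November 2016 to 18 October 2017, the deadline is extended by 323 days to 5 December 2017.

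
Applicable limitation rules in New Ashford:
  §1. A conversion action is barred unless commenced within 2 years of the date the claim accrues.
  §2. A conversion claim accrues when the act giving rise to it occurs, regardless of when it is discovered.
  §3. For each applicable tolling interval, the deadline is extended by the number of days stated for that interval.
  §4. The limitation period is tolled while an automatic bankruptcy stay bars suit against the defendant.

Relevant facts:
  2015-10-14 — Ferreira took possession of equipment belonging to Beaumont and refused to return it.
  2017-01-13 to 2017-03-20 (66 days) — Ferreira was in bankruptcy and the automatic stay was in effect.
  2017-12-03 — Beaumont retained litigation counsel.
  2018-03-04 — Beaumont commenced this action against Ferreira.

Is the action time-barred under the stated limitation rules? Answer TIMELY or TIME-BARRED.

TIME-BARRED

The claim accrued on 2015-10-14, the date of the act.
The untolled deadline — 2 years after 2015-10-14 — is 2017-10-14.
Because the automatic bankruptcy stay ran from 2017-01-13 to 2017-03-20, the deadline is extended by 66 days to 2017-12-19.
The other events in the timeline have no effect on the limitation period under the stated rules.
Filing on 2018-03-04 missed the 2017-12-19 deadline — the action is time-barred.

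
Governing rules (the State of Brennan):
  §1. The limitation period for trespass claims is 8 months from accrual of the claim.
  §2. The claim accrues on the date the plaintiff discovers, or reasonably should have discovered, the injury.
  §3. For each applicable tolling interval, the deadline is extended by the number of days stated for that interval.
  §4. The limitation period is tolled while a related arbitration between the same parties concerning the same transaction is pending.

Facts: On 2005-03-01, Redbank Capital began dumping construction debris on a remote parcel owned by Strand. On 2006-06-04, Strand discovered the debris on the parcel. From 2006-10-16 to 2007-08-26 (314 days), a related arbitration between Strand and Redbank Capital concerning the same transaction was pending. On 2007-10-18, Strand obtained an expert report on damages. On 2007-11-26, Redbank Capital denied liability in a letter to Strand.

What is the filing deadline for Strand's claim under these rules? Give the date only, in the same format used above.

2007-12-15

Accrual is tied to discovery, so the period began on 2006-06-04 rather than on 2005-03-01 when the act occurred.
Adding the 8 months base period to 2006-06-04 gives a deadline of 2007-02-04, before any tolling.
The pending related arbitration from 2006-10-16 to 2007-08-26 tolled the period for 314 days, extending the deadline to 2007-12-15.
Nothing else in the chronology tolls or restarts the period.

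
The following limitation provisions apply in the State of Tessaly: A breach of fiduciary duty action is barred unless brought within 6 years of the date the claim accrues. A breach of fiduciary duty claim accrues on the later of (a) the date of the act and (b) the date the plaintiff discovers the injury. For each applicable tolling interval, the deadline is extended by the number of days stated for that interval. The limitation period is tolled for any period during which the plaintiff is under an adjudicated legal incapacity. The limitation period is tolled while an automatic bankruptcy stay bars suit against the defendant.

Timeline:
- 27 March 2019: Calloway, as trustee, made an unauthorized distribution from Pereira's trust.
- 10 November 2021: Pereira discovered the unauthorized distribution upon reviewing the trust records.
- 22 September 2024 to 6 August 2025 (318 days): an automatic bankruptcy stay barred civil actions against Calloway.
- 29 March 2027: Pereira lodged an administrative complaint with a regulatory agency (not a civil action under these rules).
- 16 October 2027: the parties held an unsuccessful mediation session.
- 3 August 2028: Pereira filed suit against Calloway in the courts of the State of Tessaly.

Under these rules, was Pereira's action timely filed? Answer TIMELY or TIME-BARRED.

TIMELY

Taking the later of the act (27 March 2019) and discovery (10 November 2021), the claim accrued on 10 November 2021.
The untolled deadline — 6 years after 10 November 2021 — is 10 November 2027.
The period was tolled for 318 days by the automatic bankruptcy stay (22 September 2024 to 6 August 2025), pushing the deadline to 23 September 2028.
Nothing else in the chronology tolls or restarts the period.
The 3 August 2028 filing precedes the 23 September 2028 deadline; the claim is timely.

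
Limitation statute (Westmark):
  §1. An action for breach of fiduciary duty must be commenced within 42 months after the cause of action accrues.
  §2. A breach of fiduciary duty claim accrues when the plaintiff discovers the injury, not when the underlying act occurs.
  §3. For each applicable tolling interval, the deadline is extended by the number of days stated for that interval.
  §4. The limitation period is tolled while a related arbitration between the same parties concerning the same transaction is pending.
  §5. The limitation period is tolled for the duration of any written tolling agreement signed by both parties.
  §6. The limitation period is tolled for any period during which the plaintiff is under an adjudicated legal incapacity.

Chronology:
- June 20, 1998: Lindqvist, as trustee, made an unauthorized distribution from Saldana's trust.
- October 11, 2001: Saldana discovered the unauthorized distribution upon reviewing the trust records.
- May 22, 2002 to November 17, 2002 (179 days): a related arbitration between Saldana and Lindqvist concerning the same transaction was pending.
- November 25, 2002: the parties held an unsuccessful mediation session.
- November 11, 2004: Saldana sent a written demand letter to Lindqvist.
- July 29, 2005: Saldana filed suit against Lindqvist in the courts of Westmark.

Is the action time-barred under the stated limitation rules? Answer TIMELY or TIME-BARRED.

TIMELY

Accrual is tied to discovery, so the period began on October 11, 2001 rather than on June 20, 1998 when the act occurred.
Adding the 42 months base period to October 11, 2001 gives a deadline of April 11, 2005, before any tolling.
Because the pending related arbitration ran from May 22, 2002 to November 17, 2002, the deadline is extended by 179 days to October 7, 2005.
Nothing else in the chronology tolls or restarts the period.
The July 29, 2005 filing precedes the October 7, 2005 deadline; the claim is timely.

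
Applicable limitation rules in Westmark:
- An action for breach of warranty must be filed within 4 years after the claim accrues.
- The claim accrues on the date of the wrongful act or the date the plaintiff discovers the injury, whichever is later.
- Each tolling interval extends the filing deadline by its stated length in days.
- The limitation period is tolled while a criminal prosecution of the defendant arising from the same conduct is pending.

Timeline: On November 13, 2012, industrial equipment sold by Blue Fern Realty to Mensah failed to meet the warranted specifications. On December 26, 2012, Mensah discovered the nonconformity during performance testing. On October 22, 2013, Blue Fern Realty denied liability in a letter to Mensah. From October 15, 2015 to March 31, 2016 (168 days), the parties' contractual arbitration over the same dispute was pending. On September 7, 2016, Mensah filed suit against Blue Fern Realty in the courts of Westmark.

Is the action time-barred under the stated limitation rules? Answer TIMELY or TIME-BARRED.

TIMELY

The claim accrued on December 26, 2012 — the later of the November 13, 2012 act and the December 26, 2012 discovery.
The untolled deadline — 4 years after December 26, 2012 — is December 26, 2016.
No stated provision tolls the period for a pending arbitration, so the interval from October 15, 2015 to March 31, 2016 has no effect on the deadline.
Nothing else in the chronology tolls or restarts the period.
The September 7, 2016 filing precedes the December 26, 2016 deadline; the claim is timely.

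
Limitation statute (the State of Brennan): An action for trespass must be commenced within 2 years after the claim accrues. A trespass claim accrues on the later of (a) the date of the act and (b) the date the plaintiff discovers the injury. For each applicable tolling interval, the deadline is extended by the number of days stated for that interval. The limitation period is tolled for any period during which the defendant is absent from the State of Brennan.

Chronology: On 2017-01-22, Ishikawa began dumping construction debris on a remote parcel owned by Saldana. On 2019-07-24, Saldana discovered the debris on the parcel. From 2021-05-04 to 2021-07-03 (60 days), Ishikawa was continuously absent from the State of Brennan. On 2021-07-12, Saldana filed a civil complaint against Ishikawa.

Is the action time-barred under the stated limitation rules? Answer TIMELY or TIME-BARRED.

Taking the later of the act (2017-01-22) and discovery (2019-07-24), the claim accrued on 2019-07-24.
Adding the 2 years base period to 2019-07-24 gives a deadline of 2021-07-24, before any tolling.
The defendant's absence from the jurisdiction from 2021-05-04 to 2021-07-03 tolled the period for 60 days, extending the deadline to 2021-09-22.
The 2021-07-12 filing precedes the 2021-09-22 deadline; the claim is timely.

TIMELY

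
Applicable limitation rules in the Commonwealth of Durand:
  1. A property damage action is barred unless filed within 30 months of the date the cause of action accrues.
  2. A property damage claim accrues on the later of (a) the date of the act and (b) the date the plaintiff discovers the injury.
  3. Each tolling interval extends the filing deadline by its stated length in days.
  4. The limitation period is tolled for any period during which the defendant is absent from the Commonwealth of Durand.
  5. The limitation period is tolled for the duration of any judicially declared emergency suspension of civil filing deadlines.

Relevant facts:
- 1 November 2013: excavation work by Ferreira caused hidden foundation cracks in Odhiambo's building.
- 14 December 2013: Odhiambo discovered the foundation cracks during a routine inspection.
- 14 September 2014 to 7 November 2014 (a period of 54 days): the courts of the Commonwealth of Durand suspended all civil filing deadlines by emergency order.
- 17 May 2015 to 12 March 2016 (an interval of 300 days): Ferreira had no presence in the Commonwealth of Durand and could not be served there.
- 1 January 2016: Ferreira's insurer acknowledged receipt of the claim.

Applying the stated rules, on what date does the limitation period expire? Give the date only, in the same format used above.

Taking the later of the act (1 November 2013) and discovery (14 December 2013), the claim accrued on 14 December 2013.
30 months from 14 December 2013 is 14 June 2016.
The period was tolled for 54 days by the emergency suspension of filing deadlines (14 September 2014 to 7 November 2014), pushing the deadline to 7 August 2016.
The defendant's absence from the jurisdiction from 17 May 2015 to 12 March 2016 tolled the period for 300 days, extending the deadline to 3 June 2017.
None of the other events listed affects the running of the period under the stated rules.

3 June 2017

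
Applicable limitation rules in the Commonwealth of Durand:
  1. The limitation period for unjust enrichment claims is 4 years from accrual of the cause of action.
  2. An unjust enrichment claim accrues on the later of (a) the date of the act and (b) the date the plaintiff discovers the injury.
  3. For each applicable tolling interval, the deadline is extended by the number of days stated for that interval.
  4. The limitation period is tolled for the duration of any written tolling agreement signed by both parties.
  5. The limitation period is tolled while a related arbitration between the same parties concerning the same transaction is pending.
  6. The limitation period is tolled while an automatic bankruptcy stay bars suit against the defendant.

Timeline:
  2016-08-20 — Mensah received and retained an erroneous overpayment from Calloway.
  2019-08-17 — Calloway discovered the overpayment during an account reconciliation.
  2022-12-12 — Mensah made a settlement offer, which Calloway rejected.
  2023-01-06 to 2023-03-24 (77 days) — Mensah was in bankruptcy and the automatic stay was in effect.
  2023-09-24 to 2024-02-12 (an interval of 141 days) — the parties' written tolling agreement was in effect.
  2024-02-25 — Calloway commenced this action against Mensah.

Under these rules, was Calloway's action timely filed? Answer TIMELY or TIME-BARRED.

The claim accrued on 2019-08-17 — the later of the 2016-08-20 act and the 2019-08-17 discovery.
Adding the 4 years base period to 2019-08-17 gives a deadline of 2023-08-17, before any tolling.
The period was tolled for 77 days by the automatic bankruptcy stay (2023-01-06 to 2023-03-24), pushing the deadline to 2023-11-02.
The period was tolled for 141 days by the written tolling agreement (2023-09-24 to 2024-02-12), pushing the deadline to 2024-03-22.
None of the other events listed affects the running of the period under the stated rules.
Calloway filed on 2024-02-25, before the 2024-03-22 deadline, so the action is timely.

TIMELY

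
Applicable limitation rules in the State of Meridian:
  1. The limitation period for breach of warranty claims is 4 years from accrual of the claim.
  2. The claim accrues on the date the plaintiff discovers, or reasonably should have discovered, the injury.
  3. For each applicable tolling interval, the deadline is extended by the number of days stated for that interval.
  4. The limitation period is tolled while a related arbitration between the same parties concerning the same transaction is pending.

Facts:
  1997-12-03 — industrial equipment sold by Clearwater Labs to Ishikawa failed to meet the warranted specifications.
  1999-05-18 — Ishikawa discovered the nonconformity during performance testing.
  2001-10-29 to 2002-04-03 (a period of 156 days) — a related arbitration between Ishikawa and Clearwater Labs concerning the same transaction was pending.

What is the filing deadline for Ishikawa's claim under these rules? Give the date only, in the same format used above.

Under the discovery rule, the claim accrued on 1999-05-18, when Ishikawa discovered the injury — not on the 1997-12-03 date of the underlying act.
The untolled deadline — 4 years after 1999-05-18 — is 2003-05-18.
The pending related arbitration from 2001-10-29 to 2002-04-03 tolled the period for 156 days, extending the deadline to 2003-10-21.

2003-10-21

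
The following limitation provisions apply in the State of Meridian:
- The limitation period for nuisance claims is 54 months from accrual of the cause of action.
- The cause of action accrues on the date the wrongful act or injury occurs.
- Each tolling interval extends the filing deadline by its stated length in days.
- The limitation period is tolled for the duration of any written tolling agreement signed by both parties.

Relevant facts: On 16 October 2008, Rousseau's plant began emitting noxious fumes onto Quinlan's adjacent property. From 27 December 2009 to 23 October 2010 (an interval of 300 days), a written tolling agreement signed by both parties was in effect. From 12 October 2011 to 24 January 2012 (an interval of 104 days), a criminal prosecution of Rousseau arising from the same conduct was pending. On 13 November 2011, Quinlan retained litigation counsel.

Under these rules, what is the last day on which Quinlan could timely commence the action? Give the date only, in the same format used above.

10 February 2014

The cause of action accrued on 16 October 2008, the date of the act.
Adding the 54 months base period to 16 October 2008 gives a deadline of 16 April 2013, before any tolling.
Because the written tolling agreement ran from 27 December 2009 to 23 October 2010, the deadline is extended by 300 days to 10 February 2014.
The pending criminal prosecution from 12 October 2011 to 24 January 2012 does not toll the period, because no stated rule makes a criminal prosecution a tolling event.
The other events in the timeline have no effect on the limitation period under the stated rules.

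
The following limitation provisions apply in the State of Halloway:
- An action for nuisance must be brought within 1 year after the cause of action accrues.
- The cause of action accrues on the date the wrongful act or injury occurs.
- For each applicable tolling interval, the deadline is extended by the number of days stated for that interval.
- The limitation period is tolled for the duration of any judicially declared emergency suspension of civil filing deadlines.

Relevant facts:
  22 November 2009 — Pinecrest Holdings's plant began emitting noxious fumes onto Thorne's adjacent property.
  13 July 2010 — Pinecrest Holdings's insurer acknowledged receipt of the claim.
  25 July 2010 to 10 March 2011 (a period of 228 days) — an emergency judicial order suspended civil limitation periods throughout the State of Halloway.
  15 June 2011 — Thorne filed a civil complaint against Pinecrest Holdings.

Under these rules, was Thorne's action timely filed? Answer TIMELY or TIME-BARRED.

TIMELY

The limitation period began to run on 22 November 2009.
Adding the 1 year base period to 22 November 2009 gives a deadline of 22 November 2010, before any tolling.
Because the emergency suspension of filing deadlines ran from 25 July 2010 to 10 March 2011, the deadline is extended by 228 days to 8 July 2011.
Nothing else in the chronology tolls or restarts the period.
The 15 June 2011 filing precedes the 8 July 2011 deadline; the claim is timely.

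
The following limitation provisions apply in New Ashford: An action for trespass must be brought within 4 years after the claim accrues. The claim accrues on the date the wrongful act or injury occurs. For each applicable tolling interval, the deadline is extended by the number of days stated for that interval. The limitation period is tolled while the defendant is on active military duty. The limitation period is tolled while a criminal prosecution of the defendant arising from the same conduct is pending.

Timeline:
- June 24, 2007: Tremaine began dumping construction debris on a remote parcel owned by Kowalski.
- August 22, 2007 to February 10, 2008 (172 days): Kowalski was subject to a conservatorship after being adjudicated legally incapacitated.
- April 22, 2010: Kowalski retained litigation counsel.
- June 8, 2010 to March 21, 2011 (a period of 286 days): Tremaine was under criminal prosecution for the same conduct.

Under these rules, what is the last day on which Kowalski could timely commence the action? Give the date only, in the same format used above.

The limitation period began to run on June 24, 2007.
The untolled deadline — 4 years after June 24, 2007 — is June 24, 2011.
Because the pending criminal prosecution ran from June 8, 2010 to March 21, 2011, the deadline is extended by 286 days to April 5, 2012.
Although the plaintiff's incapacity ran from August 22, 2007 to February 10, 2008, the stated rules do not make that a tolling event, so it is disregarded.
Nothing else in the chronology tolls or restarts the period.

April 5, 2012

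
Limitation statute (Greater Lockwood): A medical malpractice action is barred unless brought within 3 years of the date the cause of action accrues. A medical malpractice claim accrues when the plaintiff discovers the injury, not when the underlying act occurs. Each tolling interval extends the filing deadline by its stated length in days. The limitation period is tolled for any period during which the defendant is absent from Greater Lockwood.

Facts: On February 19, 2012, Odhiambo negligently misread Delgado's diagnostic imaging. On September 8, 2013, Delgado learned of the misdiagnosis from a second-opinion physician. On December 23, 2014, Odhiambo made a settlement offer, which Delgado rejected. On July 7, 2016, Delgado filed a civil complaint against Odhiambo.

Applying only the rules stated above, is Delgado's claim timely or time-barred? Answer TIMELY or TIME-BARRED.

TIMELY

The claim did not accrue until Delgado discovered the injury on September 8, 2013; the February 19, 2012 act date does not start the clock under the stated rule.
Adding the 3 years base period to September 8, 2013 gives a deadline of September 8, 2016, before any tolling.
Nothing else in the chronology tolls or restarts the period.
Delgado filed on July 7, 2016, before the September 8, 2016 deadline, so the action is timely.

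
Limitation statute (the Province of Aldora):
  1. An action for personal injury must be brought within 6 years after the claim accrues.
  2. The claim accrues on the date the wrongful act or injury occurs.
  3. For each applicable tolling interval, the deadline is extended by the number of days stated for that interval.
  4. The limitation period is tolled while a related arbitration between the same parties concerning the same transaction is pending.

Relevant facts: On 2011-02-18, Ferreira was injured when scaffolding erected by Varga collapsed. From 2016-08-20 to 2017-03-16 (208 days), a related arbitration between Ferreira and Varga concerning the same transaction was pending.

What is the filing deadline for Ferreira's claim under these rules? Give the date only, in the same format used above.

The claim accrued on 2011-02-18, the date of the act.
Adding the 6 years base period to 2011-02-18 gives a deadline of 2017-02-18, before any tolling.
Because the pending related arbitration ran from 2016-08-20 to 2017-03-16, the deadline is extended by 208 days to 2017-09-14.

2017-09-14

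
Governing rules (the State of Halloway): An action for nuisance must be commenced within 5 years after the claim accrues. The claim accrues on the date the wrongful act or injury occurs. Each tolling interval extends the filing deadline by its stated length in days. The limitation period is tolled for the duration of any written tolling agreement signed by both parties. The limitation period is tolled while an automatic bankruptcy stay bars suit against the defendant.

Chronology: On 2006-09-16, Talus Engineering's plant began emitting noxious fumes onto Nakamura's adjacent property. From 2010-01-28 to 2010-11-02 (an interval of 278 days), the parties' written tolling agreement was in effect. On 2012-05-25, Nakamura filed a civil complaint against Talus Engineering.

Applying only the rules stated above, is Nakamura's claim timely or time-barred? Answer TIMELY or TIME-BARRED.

TIMELY

The claim accrued on 2006-09-16, the date of the act.
The untolled deadline — 5 years after 2006-09-16 — is 2011-09-16.
The period was tolled for 278 days by the written tolling agreement (2010-01-28 to 2010-11-02), pushing the deadline to 2012-06-20.
Filing on 2012-05-25 beat the 2012-06-20 deadline — the action is timely.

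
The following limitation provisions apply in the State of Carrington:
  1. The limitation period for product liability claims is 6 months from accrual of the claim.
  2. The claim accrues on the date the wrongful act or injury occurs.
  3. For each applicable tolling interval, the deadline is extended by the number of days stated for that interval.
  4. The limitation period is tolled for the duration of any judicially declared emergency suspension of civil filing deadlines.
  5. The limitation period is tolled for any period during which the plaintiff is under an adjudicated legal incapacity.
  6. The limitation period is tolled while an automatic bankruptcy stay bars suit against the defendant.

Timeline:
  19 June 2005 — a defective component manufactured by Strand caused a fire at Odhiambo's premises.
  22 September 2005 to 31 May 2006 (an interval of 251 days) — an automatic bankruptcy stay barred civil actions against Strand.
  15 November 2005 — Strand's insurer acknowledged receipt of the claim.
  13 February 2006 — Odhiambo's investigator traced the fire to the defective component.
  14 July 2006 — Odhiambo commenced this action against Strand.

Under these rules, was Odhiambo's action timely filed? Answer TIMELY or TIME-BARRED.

Because the rule ties accrual to occurrence, the claim accrued on 19 June 2005, not on the 13 February 2006 discovery date.
Adding the 6 months base period to 19 June 2005 gives a deadline of 19 December 2005, before any tolling.
The period was tolled for 251 days by the automatic bankruptcy stay (22 September 2005 to 31 May 2006), pushing the deadline to 27 August 2006.
Nothing else in the chronology tolls or restarts the period.
Filing on 14 July 2006 beat the 27 August 2006 deadline — the action is timely.

TIMELY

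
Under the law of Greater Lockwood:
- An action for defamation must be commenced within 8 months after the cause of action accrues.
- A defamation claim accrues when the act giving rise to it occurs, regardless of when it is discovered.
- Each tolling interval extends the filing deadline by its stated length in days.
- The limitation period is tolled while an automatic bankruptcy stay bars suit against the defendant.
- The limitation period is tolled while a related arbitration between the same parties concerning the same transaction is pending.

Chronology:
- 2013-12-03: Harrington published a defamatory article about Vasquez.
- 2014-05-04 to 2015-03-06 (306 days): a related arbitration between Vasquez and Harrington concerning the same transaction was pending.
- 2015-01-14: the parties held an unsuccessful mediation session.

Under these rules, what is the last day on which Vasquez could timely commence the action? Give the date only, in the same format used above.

The limitation period began to run on 2013-12-03.
The untolled deadline — 8 months after 2013-12-03 — is 2014-08-03.
Because the pending related arbitration ran from 2014-05-04 to 2015-03-06, the deadline is extended by 306 days to 2015-06-05.
Nothing else in the chronology tolls or restarts the period.

2015-06-05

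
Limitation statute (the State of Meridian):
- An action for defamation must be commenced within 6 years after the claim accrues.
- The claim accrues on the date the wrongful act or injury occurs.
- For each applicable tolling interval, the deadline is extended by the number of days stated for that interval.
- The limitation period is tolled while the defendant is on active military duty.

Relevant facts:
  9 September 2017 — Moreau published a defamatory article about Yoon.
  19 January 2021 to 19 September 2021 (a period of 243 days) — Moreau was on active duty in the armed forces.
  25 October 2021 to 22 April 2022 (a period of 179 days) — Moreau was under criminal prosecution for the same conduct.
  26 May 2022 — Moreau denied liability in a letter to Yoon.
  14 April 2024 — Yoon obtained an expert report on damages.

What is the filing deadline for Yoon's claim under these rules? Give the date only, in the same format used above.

9 May 2024

The limitation period began to run on 9 September 2017.
Adding the 6 years base period to 9 September 2017 gives a deadline of 9 September 2023, before any tolling.
The period was tolled for 243 days by the defendant's active military service (19 January 2021 to 19 September 2021), pushing the deadline to 9 May 2024.
The pending criminal prosecution from 25 October 2021 to 22 April 2022 does not toll the period, because no stated rule makes a criminal prosecution a tolling event.
The other events in the timeline have no effect on the limitation period under the stated rules.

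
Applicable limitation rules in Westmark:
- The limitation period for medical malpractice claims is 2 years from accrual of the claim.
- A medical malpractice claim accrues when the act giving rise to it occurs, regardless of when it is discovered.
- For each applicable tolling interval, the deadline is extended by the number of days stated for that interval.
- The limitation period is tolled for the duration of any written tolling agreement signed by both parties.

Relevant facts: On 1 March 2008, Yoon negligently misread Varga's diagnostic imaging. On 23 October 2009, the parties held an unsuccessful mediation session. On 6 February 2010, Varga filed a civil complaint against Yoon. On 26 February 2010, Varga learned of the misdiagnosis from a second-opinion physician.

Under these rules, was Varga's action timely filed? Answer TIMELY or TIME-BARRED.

Because the rule ties accrual to occurrence, the claim accrued on 1 March 2008, not on the 26 February 2010 discovery date.
2 years from 1 March 2008 is 1 March 2010.
The other events in the timeline have no effect on the limitation period under the stated rules.
Varga filed on 6 February 2010, before the 1 March 2010 deadline, so the action is timely.

TIMELY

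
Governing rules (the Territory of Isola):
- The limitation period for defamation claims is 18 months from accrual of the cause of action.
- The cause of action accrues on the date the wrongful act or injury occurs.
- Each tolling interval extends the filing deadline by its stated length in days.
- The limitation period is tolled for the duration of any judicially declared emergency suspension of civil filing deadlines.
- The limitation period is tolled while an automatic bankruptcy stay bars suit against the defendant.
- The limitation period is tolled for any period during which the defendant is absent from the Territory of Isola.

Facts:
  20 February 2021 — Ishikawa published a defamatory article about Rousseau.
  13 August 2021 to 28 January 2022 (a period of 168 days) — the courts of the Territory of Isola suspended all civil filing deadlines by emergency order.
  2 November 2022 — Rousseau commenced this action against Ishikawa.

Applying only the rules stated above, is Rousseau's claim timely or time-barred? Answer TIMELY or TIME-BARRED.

TIMELY

The claim accrued on 20 February 2021, when the wrongful act occurred.
The untolled deadline — 18 months after 20 February 2021 — is 20 August 2022.
Because the emergency suspension of filing deadlines ran from 13 August 2021 to 28 January 2022, the deadline is extended by 168 days to 4 February 2023.
Filing on 2 November 2022 beat the 4 February 2023 deadline — the action is timely.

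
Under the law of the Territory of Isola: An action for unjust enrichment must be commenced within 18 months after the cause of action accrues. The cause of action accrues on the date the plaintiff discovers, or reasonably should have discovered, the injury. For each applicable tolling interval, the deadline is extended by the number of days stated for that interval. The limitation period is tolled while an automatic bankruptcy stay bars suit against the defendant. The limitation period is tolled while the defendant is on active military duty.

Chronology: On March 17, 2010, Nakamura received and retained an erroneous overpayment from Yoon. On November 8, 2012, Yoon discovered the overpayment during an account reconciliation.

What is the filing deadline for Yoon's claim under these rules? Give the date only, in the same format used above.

The claim did not accrue until Yoon discovered the injury on November 8, 2012; the March 17, 2010 act date does not start the clock under the stated rule.
Adding the 18 months base period to November 8, 2012 gives a deadline of May 8, 2014, before any tolling.

May 8, 2014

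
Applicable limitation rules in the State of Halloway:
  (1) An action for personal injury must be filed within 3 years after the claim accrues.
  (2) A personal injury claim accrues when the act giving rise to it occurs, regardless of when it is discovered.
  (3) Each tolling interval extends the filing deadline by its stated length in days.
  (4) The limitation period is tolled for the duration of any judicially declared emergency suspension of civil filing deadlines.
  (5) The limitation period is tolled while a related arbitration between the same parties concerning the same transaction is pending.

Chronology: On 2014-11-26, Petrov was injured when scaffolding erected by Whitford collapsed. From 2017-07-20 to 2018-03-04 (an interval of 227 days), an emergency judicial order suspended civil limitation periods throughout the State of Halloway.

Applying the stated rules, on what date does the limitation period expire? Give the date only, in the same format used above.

2018-07-11

The claim accrued on 2014-11-26, when the wrongful act occurred.
The untolled deadline — 3 years after 2014-11-26 — is 2017-11-26.
Because the emergency suspension of filing deadlines ran from 2017-07-20 to 2018-03-04, the deadline is extended by 227 days to 2018-07-11.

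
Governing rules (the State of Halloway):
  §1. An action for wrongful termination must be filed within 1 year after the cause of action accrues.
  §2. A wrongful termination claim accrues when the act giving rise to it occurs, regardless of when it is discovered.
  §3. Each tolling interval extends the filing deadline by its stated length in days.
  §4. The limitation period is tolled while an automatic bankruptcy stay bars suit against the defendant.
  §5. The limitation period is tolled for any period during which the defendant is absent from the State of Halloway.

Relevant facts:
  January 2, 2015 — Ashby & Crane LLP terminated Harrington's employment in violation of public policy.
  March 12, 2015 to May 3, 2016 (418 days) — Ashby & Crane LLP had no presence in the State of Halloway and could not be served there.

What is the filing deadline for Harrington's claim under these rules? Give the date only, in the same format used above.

February 23, 2017

The cause of action accrued on January 2, 2015, the date of the act.
1 year from January 2, 2015 is January 2, 2016.
The defendant's absence from the jurisdiction from March 12, 2015 to May 3, 2016 tolled the period for 418 days, extending the deadline to February 23, 2017.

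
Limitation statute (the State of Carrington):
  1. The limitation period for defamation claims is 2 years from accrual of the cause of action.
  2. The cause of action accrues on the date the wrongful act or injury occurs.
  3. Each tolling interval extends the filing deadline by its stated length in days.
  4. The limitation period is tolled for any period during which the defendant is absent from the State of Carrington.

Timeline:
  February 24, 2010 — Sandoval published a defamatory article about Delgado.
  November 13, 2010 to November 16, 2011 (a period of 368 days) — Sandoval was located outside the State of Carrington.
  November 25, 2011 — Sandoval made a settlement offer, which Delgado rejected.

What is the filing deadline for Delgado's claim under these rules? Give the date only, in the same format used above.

February 26, 2013

The cause of action accrued on February 24, 2010, the date of the act.
The untolled deadline — 2 years after February 24, 2010 — is February 24, 2012.
The defendant's absence from the jurisdiction from November 13, 2010 to November 16, 2011 tolled the period for 368 days, extending the deadline to February 26, 2013.
None of the other events listed affects the running of the period under the stated rules.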